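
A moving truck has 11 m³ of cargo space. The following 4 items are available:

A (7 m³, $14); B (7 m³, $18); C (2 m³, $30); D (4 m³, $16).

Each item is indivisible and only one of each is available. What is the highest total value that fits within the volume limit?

$48

Check high-value combinations within 11 m³:
- B+C: volume 7+2=9, value 18+30=48
- C+D: volume 2+4=6, value 30+16=46
- A+C: volume 7+2=9, value 14+30=44
- B+D: volume 7+4=11, value 18+16=34
- C: volume 2, value 30
Best: $48.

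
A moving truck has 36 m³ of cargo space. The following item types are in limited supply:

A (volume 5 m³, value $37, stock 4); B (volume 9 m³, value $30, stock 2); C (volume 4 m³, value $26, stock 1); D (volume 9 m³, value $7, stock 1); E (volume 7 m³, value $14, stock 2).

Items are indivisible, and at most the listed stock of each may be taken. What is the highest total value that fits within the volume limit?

Top feasible selections:
- 4×A + 1×B + 1×C: volume 33, value 204
- 4×A + 1×B + 1×E: volume 36, value 192
- 4×A + 1×C + 1×E: volume 31, value 188
Best: $204.

$204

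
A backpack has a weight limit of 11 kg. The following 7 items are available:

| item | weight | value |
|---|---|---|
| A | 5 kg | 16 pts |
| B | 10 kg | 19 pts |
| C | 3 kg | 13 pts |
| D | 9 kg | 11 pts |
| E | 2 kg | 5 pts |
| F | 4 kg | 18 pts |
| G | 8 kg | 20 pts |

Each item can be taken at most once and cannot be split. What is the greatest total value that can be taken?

Check high-value combinations within 11 kg:
- A+E+F: weight 5+2+4=11, value 16+5+18=39
- C+E+F: weight 3+2+4=9, value 13+5+18=36
- A+F: weight 5+4=9, value 16+18=34
- A+C+E: weight 5+3+2=10, value 16+13+5=34
- C+G: weight 3+8=11, value 13+20=33
Best: 39 pts.

39 pts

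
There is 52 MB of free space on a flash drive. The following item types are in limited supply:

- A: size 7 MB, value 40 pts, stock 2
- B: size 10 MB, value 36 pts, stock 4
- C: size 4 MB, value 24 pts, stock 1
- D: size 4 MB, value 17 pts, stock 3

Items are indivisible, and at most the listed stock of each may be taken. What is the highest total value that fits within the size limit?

Best selections within size 52 and stock limits:
- 2×A + 3×B + 1×C + 1×D: size 52, value 229
- 2×A + 2×B + 1×C + 3×D: size 50, value 227
- 2×A + 3×B + 2×D: size 52, value 222
Best: 229 pts.

229 pts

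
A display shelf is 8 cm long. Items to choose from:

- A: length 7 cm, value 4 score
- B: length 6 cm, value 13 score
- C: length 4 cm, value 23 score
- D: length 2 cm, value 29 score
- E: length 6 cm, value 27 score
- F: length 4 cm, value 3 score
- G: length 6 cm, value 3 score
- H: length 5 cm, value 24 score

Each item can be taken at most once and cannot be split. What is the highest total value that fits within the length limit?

56 score

Check high-value combinations within 8 cm:
- D+E: length 2+6=8, value 29+27=56
- D+H: length 2+5=7, value 29+24=53
- C+D: length 4+2=6, value 23+29=52
Best: 56 score.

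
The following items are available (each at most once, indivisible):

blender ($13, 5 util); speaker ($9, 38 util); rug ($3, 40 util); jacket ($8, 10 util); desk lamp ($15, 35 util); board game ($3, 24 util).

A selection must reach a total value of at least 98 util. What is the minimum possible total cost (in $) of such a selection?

15

Subsets with value ≥ 98, sorted by total cost:
- speaker+rug+board game: cost 15, value 102
- rug+desk lamp+board game: cost 21, value 99
- speaker+rug+jacket+board game: cost 23, value 112
- speaker+rug+desk lamp: cost 27, value 113
Minimum cost: 15 $.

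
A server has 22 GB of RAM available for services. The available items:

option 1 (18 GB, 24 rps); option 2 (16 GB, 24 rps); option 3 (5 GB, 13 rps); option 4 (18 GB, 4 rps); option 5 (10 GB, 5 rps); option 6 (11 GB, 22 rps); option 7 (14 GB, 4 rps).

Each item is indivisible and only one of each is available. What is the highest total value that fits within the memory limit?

37 rps

This is a 0/1 knapsack; check combinations near the capacity.
- option 2+option 3: memory 16+5=21, value 24+13=37
- option 3+option 6: memory 5+11=16, value 13+22=35
- option 5+option 6: memory 10+11=21, value 5+22=27
Best: 37 rps.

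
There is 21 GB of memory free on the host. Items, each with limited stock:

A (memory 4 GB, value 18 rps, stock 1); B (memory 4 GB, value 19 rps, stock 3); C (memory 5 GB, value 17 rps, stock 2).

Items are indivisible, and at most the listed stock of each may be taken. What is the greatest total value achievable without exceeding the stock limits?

Best selections within memory 21 and stock limits:
- 1×A + 3×B + 1×C: memory 21, value 92
- 1×A + 3×B: memory 16, value 75
- 3×B + 1×C: memory 17, value 74
Best: 92 rps.

92 rps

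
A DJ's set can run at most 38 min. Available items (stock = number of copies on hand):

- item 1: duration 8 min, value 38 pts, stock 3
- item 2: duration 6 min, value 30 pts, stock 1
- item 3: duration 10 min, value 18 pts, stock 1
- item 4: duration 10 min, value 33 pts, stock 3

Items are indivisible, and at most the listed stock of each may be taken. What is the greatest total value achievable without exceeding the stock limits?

147 pts

Top feasible selections:
- 3×item 1 + 1×item 4: duration 34, value 147
- 3×item 1 + 1×item 2: duration 30, value 144
- 2×item 1 + 2×item 4: duration 36, value 142
Best: 147 pts.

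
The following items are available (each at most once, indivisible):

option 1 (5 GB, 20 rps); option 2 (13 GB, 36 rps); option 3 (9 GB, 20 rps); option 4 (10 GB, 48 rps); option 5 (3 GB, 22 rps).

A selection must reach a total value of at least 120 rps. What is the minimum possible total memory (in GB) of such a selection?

31

Subsets with value ≥ 120, sorted by total memory:
- option 1+option 2+option 4+option 5: memory 31, value 126
- option 2+option 3+option 4+option 5: memory 35, value 126
Minimum memory: 31 GB.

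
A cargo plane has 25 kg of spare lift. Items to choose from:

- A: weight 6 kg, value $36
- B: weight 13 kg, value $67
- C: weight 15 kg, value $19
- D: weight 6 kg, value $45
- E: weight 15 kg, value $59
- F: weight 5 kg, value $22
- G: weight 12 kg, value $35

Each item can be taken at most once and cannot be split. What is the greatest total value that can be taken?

This is a 0/1 knapsack; check combinations near the capacity.
- A+B+D: weight 6+13+6=25, value 36+67+45=148
- B+D+F: weight 13+6+5=24, value 67+45+22=134
- A+B+F: weight 6+13+5=24, value 36+67+22=125
- A+D+G: weight 6+6+12=24, value 36+45+35=116
Best: $148.

$148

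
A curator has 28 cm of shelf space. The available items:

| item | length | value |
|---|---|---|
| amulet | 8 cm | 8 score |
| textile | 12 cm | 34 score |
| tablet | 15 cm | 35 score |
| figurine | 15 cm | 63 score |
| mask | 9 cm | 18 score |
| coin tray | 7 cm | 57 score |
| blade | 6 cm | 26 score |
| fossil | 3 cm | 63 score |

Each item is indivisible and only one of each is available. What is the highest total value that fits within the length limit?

Check high-value combinations within 28 cm:
- figurine+coin tray+fossil: length 15+7+3=25, value 63+57+63=183
- textile+coin tray+blade+fossil: length 12+7+6+3=28, value 34+57+26+63=180
- mask+coin tray+blade+fossil: length 9+7+6+3=25, value 18+57+26+63=164
Best: 183 score.

183 score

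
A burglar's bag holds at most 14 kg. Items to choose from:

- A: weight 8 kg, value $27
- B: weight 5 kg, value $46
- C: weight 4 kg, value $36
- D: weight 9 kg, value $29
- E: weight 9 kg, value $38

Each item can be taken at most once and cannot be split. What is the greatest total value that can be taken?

$84

Check high-value combinations within 14 kg:
- B+E: weight 5+9=14, value 46+38=84
- B+C: weight 5+4=9, value 46+36=82
- B+D: weight 5+9=14, value 46+29=75
- C+E: weight 4+9=13, value 36+38=74
Best: $84.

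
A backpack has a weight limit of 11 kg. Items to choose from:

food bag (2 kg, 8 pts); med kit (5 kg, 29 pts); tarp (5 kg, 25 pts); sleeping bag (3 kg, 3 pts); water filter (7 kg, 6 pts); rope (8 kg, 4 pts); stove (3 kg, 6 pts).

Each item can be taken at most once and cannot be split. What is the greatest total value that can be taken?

54 pts

This is a 0/1 knapsack; check combinations near the capacity.
- med kit+tarp: weight 5+5=10, value 29+25=54
- food bag+med kit+stove: weight 2+5+3=10, value 8+29+6=43
- food bag+med kit+sleeping bag: weight 2+5+3=10, value 8+29+3=40
- food bag+tarp+stove: weight 2+5+3=10, value 8+25+6=39
- med kit+sleeping bag+stove: weight 5+3+3=11, value 29+3+6=38
Best: 54 pts.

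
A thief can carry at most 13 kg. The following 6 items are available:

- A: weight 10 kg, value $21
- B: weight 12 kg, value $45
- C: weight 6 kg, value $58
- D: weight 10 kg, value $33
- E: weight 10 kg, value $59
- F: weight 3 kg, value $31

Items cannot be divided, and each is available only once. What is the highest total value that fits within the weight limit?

$90

Check high-value combinations within 13 kg:
- E+F: weight 10+3=13, value 59+31=90
- C+F: weight 6+3=9, value 58+31=89
- D+F: weight 10+3=13, value 33+31=64
- E: weight 10, value 59
- C: weight 6, value 58
Best: $90.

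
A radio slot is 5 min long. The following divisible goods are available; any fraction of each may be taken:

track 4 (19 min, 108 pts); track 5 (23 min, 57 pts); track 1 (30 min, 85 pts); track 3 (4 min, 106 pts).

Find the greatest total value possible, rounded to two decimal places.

Take in order of value per unit:
- track 3 (106/4 per unit): all 4 → value 106, running total 106.00
- track 4 (108/19 per unit): 1 of 19 → value 1×108/19 = 5.6842, running total 111.68
Total 111.68.

111.68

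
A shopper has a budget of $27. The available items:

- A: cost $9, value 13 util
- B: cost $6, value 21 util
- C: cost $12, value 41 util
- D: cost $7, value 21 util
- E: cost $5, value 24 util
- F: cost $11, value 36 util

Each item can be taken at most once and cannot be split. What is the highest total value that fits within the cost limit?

86 util

Check high-value combinations within $27:
- B+C+E: cost 6+12+5=23, value 21+41+24=86
- C+D+E: cost 12+7+5=24, value 41+21+24=86
- B+C+D: cost 6+12+7=25, value 21+41+21=83
Best: 86 util.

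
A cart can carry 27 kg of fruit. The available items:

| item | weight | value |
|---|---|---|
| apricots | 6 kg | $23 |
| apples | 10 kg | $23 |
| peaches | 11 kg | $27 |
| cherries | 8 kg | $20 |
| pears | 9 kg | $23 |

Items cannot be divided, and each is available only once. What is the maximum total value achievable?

Check high-value combinations within 27 kg:
- apricots+peaches+pears: weight 6+11+9=26, value 23+27+23=73
- apricots+apples+peaches: weight 6+10+11=27, value 23+23+27=73
- apricots+peaches+cherries: weight 6+11+8=25, value 23+27+20=70
- apricots+apples+pears: weight 6+10+9=25, value 23+23+23=69
Best: $73.

$73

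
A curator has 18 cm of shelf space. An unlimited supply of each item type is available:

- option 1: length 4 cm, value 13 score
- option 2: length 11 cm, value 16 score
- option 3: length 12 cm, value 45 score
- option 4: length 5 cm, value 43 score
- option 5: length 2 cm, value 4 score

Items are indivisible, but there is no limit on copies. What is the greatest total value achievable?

Best value-per-unit is option 4 at 43/5; filling with it alone gives 3×43 = 129.
Optimal mix: 3×option 4 + 1×option 5 → length 17, value 133.

133 score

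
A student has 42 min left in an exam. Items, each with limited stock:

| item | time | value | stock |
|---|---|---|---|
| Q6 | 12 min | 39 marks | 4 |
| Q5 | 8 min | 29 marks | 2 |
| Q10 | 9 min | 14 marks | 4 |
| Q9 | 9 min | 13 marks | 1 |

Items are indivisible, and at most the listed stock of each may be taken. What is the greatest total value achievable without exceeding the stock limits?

Best selections within time 42 and stock limits:
- 2×Q6 + 2×Q5: time 40, value 136
- 2×Q6 + 1×Q5 + 1×Q10: time 41, value 121
- 2×Q6 + 1×Q5 + 1×Q9: time 41, value 120
- 3×Q6: time 36, value 117
Best: 136 marks.

136 marks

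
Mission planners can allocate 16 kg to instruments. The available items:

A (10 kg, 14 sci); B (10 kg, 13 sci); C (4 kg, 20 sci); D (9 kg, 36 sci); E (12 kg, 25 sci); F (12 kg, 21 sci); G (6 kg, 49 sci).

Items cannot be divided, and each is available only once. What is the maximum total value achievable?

Check high-value combinations within 16 kg:
- D+G: mass 9+6=15, value 36+49=85
- C+G: mass 4+6=10, value 20+49=69
- A+G: mass 10+6=16, value 14+49=63
- B+G: mass 10+6=16, value 13+49=62
Best: 85 sci.

85 sci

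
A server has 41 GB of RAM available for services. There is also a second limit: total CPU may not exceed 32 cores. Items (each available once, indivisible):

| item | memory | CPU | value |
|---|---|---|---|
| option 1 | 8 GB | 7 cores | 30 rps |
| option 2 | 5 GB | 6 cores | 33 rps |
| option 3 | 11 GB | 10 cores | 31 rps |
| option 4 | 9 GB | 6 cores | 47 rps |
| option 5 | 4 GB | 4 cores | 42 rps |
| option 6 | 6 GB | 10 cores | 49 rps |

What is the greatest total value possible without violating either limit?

171 rps

Feasible sets respecting both limits:
- option 2+option 4+option 5+option 6: memory 24, CPU 26, value 171
- option 3+option 4+option 5+option 6: memory 30, CPU 30, value 169
- option 1+option 4+option 5+option 6: memory 27, CPU 27, value 168
Best: 171 rps.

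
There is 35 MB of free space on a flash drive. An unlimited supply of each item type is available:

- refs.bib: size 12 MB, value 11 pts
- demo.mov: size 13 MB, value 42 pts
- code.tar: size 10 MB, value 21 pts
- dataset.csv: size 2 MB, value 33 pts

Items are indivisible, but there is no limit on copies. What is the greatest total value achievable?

561 pts

Best value-per-unit is dataset.csv at 33/2, and filling with it alone uses size 17×2=34. No mix of the others beats 17×33 = 561.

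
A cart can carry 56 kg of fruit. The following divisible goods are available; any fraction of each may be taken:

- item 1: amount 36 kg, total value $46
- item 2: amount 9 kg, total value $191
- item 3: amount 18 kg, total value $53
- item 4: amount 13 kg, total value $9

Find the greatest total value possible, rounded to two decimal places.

281.06

Take in order of value per unit:
- item 2 (191/9 per unit): all 9 → value 191, running total 191.00
- item 3 (53/18 per unit): all 18 → value 53, running total 244.00
- item 1 (46/36 per unit): 29 of 36 → value 29×46/36 = 37.0556, running total 281.06
Total 281.06.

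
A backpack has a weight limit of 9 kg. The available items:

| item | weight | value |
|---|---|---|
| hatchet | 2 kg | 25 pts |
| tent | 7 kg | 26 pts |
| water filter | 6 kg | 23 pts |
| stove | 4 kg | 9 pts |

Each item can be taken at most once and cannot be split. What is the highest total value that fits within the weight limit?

This is a 0/1 knapsack; check combinations near the capacity.
- hatchet+tent: weight 2+7=9, value 25+26=51
- hatchet+water filter: weight 2+6=8, value 25+23=48
- hatchet+stove: weight 2+4=6, value 25+9=34
- tent: weight 7, value 26
- hatchet: weight 2, value 25
Best: 51 pts.

51 pts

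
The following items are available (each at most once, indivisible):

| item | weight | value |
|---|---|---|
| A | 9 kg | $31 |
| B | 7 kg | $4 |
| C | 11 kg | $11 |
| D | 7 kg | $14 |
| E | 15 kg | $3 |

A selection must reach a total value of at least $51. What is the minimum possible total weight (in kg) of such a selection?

27

Subsets with value ≥ 51, sorted by total weight:
- A+C+D: weight 27, value 56
- A+B+C+D: weight 34, value 60
- A+B+D+E: weight 38, value 52
Minimum weight: 27 kg.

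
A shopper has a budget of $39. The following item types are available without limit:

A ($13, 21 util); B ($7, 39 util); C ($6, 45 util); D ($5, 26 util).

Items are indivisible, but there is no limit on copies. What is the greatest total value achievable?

Best value-per-unit is C at 45/6, and filling with it alone uses cost 6×6=36. No mix of the others beats 6×45 = 270.

270 util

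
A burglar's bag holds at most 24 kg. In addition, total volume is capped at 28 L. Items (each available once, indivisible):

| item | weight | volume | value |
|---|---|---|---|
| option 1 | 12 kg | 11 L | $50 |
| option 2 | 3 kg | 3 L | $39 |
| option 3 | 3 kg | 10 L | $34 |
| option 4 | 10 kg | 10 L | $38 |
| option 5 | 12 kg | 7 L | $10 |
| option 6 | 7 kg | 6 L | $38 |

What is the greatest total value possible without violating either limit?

$127

Feasible sets respecting both limits:
- option 1+option 2+option 6: weight 22, volume 20, value 127
- option 1+option 2+option 3: weight 18, volume 24, value 123
- option 1+option 3+option 6: weight 22, volume 27, value 122
- option 2+option 4+option 6: weight 20, volume 19, value 115
Best: $127.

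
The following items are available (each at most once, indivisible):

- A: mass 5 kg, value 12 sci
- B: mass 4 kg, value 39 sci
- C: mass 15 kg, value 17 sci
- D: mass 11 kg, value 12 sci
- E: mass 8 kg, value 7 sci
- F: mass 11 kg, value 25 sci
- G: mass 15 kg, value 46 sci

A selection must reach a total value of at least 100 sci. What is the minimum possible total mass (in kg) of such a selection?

30

Subsets with value ≥ 100, sorted by total mass:
- B+F+G: mass 30, value 110
- A+B+E+G: mass 32, value 104
Minimum mass: 30 kg.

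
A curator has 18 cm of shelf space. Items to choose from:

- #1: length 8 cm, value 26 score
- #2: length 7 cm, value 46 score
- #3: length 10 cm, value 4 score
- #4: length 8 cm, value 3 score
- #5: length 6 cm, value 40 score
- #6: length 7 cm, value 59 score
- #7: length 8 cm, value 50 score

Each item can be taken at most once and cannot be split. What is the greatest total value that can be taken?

Check high-value combinations within 18 cm:
- #6+#7: length 7+8=15, value 59+50=109
- #2+#6: length 7+7=14, value 46+59=105
- #5+#6: length 6+7=13, value 40+59=99
Best: 109 score.

109 score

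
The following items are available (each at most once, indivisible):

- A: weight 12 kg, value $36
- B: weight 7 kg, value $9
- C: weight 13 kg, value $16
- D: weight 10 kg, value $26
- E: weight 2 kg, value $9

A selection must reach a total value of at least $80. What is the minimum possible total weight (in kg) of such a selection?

31

Subsets with value ≥ 80, sorted by total weight:
- A+B+D+E: weight 31, value 80
- A+C+D+E: weight 37, value 87
- A+B+C+D: weight 42, value 87
- A+B+C+D+E: weight 44, value 96
Minimum weight: 31 kg.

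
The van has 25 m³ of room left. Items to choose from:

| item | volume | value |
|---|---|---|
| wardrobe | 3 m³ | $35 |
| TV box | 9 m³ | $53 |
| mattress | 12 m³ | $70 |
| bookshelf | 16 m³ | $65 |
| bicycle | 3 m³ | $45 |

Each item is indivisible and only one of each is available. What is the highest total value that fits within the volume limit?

Check high-value combinations within 25 m³:
- TV box+mattress+bicycle: volume 9+12+3=24, value 53+70+45=168
- wardrobe+TV box+mattress: volume 3+9+12=24, value 35+53+70=158
- wardrobe+mattress+bicycle: volume 3+12+3=18, value 35+70+45=150
- wardrobe+bookshelf+bicycle: volume 3+16+3=22, value 35+65+45=145
Best: $168.

$168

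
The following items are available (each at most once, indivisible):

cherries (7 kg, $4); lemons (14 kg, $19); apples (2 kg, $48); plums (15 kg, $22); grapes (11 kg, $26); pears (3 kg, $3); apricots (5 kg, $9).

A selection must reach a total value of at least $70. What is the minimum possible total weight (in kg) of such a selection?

Subsets with value ≥ 70, sorted by total weight:
- apples+grapes: weight 13, value 74
- apples+grapes+pears: weight 16, value 77
Minimum weight: 13 kg.

13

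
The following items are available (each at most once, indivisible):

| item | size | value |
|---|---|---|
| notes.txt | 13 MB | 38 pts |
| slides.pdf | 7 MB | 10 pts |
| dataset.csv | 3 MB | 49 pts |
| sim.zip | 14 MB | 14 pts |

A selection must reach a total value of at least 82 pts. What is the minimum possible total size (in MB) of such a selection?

16

Subsets with value ≥ 82, sorted by total size:
- notes.txt+dataset.csv: size 16, value 87
- notes.txt+slides.pdf+dataset.csv: size 23, value 97
- notes.txt+dataset.csv+sim.zip: size 30, value 101
Minimum size: 16 MB.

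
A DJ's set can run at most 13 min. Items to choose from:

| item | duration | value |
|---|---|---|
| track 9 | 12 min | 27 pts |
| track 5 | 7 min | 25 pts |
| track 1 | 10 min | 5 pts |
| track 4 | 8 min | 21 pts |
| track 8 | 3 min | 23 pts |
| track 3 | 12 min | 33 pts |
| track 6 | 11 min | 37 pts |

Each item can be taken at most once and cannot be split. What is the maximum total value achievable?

48 pts

Check high-value combinations within 13 min:
- track 5+track 8: duration 7+3=10, value 25+23=48
- track 4+track 8: duration 8+3=11, value 21+23=44
- track 6: duration 11, value 37
- track 3: duration 12, value 33
- track 1+track 8: duration 10+3=13, value 5+23=28
Best: 48 pts.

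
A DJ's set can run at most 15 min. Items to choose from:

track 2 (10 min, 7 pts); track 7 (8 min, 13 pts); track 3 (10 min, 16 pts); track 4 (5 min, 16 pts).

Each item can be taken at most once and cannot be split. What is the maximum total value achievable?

Check high-value combinations within 15 min:
- track 3+track 4: duration 10+5=15, value 16+16=32
- track 7+track 4: duration 8+5=13, value 13+16=29
- track 2+track 4: duration 10+5=15, value 7+16=23
- track 4: duration 5, value 16
- track 3: duration 10, value 16
Best: 32 pts.

32 pts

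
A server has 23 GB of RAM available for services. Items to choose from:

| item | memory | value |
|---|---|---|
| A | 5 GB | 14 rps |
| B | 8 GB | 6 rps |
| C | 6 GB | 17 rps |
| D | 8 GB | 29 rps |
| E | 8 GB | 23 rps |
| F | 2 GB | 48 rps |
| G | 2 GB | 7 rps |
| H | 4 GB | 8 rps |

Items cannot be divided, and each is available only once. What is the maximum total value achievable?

115 rps

Check high-value combinations within 23 GB:
- A+C+D+F+G: memory 5+6+8+2+2=23, value 14+17+29+48+7=115
- A+D+E+F: memory 5+8+8+2=23, value 14+29+23+48=114
- C+D+F+G+H: memory 6+8+2+2+4=22, value 17+29+48+7+8=109
Best: 115 rps.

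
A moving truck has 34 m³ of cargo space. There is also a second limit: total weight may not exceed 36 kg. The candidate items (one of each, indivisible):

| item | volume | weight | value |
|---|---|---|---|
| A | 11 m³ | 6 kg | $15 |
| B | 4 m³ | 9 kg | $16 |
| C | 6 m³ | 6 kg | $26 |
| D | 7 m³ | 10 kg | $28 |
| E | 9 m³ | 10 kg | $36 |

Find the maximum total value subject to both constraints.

Feasible sets respecting both limits:
- B+C+D+E: volume 26, weight 35, value 106
- A+C+D+E: volume 33, weight 32, value 105
- A+B+D+E: volume 31, weight 35, value 95
- A+B+C+E: volume 30, weight 31, value 93
Best: $106.

$106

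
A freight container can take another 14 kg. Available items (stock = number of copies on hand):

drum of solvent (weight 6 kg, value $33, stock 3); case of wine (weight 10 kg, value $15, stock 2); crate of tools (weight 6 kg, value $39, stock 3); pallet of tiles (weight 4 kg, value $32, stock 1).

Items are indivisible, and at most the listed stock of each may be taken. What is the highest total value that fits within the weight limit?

$78

Top feasible selections:
- 2×crate of tools: weight 12, value 78
- 1×drum of solvent + 1×crate of tools: weight 12, value 72
Best: $78.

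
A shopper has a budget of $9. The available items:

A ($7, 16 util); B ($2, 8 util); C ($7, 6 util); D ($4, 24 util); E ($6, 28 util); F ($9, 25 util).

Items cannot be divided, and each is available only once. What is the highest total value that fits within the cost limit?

36 util

Check high-value combinations within $9:
- B+E: cost 2+6=8, value 8+28=36
- B+D: cost 2+4=6, value 8+24=32
- E: cost 6, value 28
Best: 36 util.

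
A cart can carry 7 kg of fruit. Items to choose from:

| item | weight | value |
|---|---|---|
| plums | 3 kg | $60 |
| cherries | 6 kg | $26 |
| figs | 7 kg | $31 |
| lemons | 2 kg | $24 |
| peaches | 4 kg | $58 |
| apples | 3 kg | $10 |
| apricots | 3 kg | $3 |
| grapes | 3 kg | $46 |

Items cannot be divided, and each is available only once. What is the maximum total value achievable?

Check high-value combinations within 7 kg:
- plums+peaches: weight 3+4=7, value 60+58=118
- plums+grapes: weight 3+3=6, value 60+46=106
- peaches+grapes: weight 4+3=7, value 58+46=104
- plums+lemons: weight 3+2=5, value 60+24=84
- lemons+peaches: weight 2+4=6, value 24+58=82
Best: $118.

$118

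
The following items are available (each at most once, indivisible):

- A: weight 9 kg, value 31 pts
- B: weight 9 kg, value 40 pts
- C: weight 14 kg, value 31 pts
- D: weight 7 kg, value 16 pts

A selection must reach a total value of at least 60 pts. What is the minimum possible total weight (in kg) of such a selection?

18

Subsets with value ≥ 60, sorted by total weight:
- A+B: weight 18, value 71
- B+C: weight 23, value 71
- A+C: weight 23, value 62
Minimum weight: 18 kg.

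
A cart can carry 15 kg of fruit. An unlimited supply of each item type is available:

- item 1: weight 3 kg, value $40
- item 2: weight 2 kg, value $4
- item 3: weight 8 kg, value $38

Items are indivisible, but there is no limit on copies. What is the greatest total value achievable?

$200

Best value-per-unit is item 1 at 40/3, and filling with it alone uses weight 5×3=15. No mix of the others beats 5×40 = 200.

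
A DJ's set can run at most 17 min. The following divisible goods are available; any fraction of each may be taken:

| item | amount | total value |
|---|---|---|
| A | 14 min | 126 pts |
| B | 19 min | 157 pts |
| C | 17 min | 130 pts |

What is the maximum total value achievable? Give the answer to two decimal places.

150.79

Take in order of value per unit:
- A (126/14 per unit): all 14 → value 126, running total 126.00
- B (157/19 per unit): 3 of 19 → value 3×157/19 = 24.7895, running total 150.79
Total 150.79.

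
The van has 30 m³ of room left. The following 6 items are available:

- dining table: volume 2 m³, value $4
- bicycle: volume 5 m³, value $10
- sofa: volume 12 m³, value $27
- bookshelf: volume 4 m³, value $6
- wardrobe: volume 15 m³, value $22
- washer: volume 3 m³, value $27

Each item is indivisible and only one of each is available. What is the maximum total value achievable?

$76

Check high-value combinations within 30 m³:
- sofa+wardrobe+washer: volume 12+15+3=30, value 27+22+27=76
- dining table+bicycle+sofa+bookshelf+washer: volume 2+5+12+4+3=26, value 4+10+27+6+27=74
- bicycle+sofa+bookshelf+washer: volume 5+12+4+3=24, value 10+27+6+27=70
- dining table+bicycle+bookshelf+wardrobe+washer: volume 2+5+4+15+3=29, value 4+10+6+22+27=69
Best: $76.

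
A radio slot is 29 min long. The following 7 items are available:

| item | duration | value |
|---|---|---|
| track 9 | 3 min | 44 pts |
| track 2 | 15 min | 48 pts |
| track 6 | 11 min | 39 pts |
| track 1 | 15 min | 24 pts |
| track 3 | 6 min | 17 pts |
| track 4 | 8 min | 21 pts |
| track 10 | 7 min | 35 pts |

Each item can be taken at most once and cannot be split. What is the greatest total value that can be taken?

Check high-value combinations within 29 min:
- track 9+track 6+track 4+track 10: duration 3+11+8+7=29, value 44+39+21+35=139
- track 9+track 6+track 3+track 10: duration 3+11+6+7=27, value 44+39+17+35=135
- track 9+track 2+track 6: duration 3+15+11=29, value 44+48+39=131
Best: 139 pts.

139 pts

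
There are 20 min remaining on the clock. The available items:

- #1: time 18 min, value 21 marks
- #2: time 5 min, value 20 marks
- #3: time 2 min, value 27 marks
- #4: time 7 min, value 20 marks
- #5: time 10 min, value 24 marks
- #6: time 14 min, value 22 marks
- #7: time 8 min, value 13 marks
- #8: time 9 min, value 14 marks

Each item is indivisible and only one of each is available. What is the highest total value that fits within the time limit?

71 marks

Check high-value combinations within 20 min:
- #2+#3+#5: time 5+2+10=17, value 20+27+24=71
- #3+#4+#5: time 2+7+10=19, value 27+20+24=71
- #2+#3+#4: time 5+2+7=14, value 20+27+20=67
- #3+#5+#7: time 2+10+8=20, value 27+24+13=64
- #2+#3+#8: time 5+2+9=16, value 20+27+14=61
Best: 71 marks.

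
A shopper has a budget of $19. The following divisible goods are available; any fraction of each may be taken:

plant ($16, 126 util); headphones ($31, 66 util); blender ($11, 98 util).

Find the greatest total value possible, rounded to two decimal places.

Take in order of value per unit:
- blender (98/11 per unit): all 11 → value 98, running total 98.00
- plant (126/16 per unit): 8 of 16 → value 8×126/16 = 63.0000, running total 161.00
Total 161.00.

161.00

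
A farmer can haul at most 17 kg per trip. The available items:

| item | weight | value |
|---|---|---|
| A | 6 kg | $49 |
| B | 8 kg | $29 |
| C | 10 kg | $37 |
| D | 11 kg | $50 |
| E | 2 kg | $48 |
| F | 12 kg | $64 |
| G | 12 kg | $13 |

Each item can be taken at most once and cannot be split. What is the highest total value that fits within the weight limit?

This is a 0/1 knapsack; check combinations near the capacity.
- A+B+E: weight 6+8+2=16, value 49+29+48=126
- E+F: weight 2+12=14, value 48+64=112
- A+D: weight 6+11=17, value 49+50=99
- D+E: weight 11+2=13, value 50+48=98
- A+E: weight 6+2=8, value 49+48=97
Best: $126.

$126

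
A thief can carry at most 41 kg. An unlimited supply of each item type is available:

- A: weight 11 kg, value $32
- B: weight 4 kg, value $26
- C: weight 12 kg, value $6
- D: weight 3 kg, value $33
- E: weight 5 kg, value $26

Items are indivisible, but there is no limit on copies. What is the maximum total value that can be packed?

Best value-per-unit is D at 33/3, and filling with it alone uses weight 13×3=39. No mix of the others beats 13×33 = 429.

$429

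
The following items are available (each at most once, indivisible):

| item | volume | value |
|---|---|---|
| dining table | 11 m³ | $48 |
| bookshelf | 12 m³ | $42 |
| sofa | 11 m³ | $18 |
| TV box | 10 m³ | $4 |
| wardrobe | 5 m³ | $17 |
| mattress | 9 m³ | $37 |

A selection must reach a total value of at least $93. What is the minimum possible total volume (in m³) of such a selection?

25

Subsets with value ≥ 93, sorted by total volume:
- dining table+wardrobe+mattress: volume 25, value 102
- bookshelf+wardrobe+mattress: volume 26, value 96
Minimum volume: 25 m³.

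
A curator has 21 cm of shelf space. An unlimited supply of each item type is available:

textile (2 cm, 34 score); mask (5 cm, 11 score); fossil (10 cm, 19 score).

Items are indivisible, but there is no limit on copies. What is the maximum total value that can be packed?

Best value-per-unit is textile at 34/2, and filling with it alone uses length 10×2=20. No mix of the others beats 10×34 = 340.

340 score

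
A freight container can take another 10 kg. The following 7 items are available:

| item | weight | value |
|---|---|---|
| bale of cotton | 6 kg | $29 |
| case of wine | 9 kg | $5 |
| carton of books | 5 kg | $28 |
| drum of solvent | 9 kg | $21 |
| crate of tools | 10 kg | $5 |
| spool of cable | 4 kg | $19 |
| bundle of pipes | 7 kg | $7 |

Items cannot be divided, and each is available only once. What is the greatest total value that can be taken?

$48

Check high-value combinations within 10 kg:
- bale of cotton+spool of cable: weight 6+4=10, value 29+19=48
- carton of books+spool of cable: weight 5+4=9, value 28+19=47
- bale of cotton: weight 6, value 29
- carton of books: weight 5, value 28
- drum of solvent: weight 9, value 21
Best: $48.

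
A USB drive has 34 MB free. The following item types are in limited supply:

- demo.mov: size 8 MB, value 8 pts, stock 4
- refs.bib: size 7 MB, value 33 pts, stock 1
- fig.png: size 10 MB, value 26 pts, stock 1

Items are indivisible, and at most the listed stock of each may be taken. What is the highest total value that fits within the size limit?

75 pts

Best selections within size 34 and stock limits:
- 2×demo.mov + 1×refs.bib + 1×fig.png: size 33, value 75
- 1×demo.mov + 1×refs.bib + 1×fig.png: size 25, value 67
- 1×refs.bib + 1×fig.png: size 17, value 59
Best: 75 pts.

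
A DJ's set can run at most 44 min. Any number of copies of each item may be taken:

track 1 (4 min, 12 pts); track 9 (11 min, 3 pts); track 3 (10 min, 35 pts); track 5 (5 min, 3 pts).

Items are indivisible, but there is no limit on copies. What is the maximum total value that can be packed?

Best value-per-unit is track 3 at 35/10; filling with it alone gives 4×35 = 140.
Optimal mix: 1×track 1 + 4×track 3 → duration 44, value 152.

152 pts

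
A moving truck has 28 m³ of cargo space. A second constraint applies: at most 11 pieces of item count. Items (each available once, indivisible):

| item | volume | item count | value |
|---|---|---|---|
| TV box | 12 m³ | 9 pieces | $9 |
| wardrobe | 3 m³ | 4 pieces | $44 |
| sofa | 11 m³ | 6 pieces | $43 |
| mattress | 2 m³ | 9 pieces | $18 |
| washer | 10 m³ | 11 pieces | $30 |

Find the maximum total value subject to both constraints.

$87

Feasible sets respecting both limits:
- wardrobe+sofa: volume 14, item count 10, value 87
- wardrobe: volume 3, item count 4, value 44
- sofa: volume 11, item count 6, value 43
Best: $87.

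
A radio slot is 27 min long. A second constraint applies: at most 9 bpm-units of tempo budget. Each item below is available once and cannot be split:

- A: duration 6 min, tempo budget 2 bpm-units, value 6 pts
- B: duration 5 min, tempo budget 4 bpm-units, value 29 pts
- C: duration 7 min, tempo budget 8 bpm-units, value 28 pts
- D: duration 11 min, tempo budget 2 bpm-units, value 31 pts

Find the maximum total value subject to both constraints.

Feasible sets respecting both limits:
- A+B+D: duration 22, tempo budget 8, value 66
- B+D: duration 16, tempo budget 6, value 60
- A+D: duration 17, tempo budget 4, value 37
Best: 66 pts.

66 pts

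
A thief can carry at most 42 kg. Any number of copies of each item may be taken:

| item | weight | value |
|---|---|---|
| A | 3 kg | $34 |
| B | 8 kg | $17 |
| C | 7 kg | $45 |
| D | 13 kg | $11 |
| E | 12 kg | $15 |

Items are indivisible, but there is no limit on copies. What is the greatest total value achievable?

$476

Best value-per-unit is A at 34/3, and filling with it alone uses weight 14×3=42. No mix of the others beats 14×34 = 476.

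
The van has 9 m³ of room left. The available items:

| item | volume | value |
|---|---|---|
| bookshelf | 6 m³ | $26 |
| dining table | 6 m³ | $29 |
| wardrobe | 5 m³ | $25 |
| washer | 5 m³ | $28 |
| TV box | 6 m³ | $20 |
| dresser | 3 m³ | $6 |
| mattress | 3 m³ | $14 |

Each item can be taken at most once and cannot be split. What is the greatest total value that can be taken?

Check high-value combinations within 9 m³:
- dining table+mattress: volume 6+3=9, value 29+14=43
- washer+mattress: volume 5+3=8, value 28+14=42
- bookshelf+mattress: volume 6+3=9, value 26+14=40
- wardrobe+mattress: volume 5+3=8, value 25+14=39
Best: $43.

$43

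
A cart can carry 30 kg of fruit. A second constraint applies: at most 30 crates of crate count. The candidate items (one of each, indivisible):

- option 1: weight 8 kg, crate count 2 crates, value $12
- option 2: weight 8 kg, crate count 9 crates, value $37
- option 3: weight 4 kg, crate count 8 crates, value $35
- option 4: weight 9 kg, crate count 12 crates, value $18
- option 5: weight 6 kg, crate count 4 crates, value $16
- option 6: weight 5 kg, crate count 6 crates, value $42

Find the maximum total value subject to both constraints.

$130

Feasible sets respecting both limits:
- option 2+option 3+option 5+option 6: weight 23, crate count 27, value 130
- option 1+option 2+option 3+option 6: weight 25, crate count 25, value 126
- option 2+option 3+option 6: weight 17, crate count 23, value 114
- option 3+option 4+option 5+option 6: weight 24, crate count 30, value 111
Best: $130.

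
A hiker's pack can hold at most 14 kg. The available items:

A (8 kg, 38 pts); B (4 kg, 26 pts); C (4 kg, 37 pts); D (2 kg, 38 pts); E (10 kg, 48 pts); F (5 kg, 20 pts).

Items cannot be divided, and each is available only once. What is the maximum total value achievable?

113 pts

This is a 0/1 knapsack; check combinations near the capacity.
- A+C+D: weight 8+4+2=14, value 38+37+38=113
- A+B+D: weight 8+4+2=14, value 38+26+38=102
- B+C+D: weight 4+4+2=10, value 26+37+38=101
Best: 113 pts.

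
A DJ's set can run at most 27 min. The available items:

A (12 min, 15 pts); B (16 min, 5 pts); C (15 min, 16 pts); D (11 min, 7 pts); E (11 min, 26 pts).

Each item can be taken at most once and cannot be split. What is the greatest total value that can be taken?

Check high-value combinations within 27 min:
- C+E: duration 15+11=26, value 16+26=42
- A+E: duration 12+11=23, value 15+26=41
- D+E: duration 11+11=22, value 7+26=33
Best: 42 pts.

42 pts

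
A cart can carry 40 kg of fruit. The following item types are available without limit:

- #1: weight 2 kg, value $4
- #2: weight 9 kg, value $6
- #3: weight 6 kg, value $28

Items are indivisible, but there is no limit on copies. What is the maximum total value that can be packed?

$176

Best value-per-unit is #3 at 28/6; filling with it alone gives 6×28 = 168.
Optimal mix: 2×#1 + 6×#3 → weight 40, value 176.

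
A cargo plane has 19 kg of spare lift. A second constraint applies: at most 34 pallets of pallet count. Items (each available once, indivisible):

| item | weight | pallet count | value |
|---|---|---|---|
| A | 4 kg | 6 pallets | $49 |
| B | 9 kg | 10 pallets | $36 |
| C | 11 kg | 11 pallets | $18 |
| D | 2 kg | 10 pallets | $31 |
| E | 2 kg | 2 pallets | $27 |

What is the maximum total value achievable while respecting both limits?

$143

Feasible sets respecting both limits:
- A+B+D+E: weight 17, pallet count 28, value 143
- A+C+D+E: weight 19, pallet count 29, value 125
- A+B+D: weight 15, pallet count 26, value 116
- A+B+E: weight 15, pallet count 18, value 112
Best: $143.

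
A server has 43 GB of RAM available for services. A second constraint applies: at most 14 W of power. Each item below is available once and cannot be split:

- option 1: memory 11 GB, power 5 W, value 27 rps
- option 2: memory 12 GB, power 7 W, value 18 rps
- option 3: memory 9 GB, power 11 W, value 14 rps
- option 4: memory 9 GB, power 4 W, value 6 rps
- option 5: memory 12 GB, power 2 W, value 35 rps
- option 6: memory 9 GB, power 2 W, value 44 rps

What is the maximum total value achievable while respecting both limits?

112 rps

Feasible sets respecting both limits:
- option 1+option 4+option 5+option 6: memory 41, power 13, value 112
- option 1+option 5+option 6: memory 32, power 9, value 106
- option 2+option 5+option 6: memory 33, power 11, value 97
- option 1+option 2+option 6: memory 32, power 14, value 89
Best: 112 rps.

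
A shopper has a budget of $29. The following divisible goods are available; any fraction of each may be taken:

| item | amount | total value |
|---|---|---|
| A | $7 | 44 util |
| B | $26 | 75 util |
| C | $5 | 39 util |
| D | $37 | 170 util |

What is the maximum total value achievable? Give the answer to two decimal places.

161.11

Take in order of value per unit:
- C (39/5 per unit): all 5 → value 39, running total 39.00
- A (44/7 per unit): all 7 → value 44, running total 83.00
- D (170/37 per unit): 17 of 37 → value 17×170/37 = 78.1081, running total 161.11
Total 161.11.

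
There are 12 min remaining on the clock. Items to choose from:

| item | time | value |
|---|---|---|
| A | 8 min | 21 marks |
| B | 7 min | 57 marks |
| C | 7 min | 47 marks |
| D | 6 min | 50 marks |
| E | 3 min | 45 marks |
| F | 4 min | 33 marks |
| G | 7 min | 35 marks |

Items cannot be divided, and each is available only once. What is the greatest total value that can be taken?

102 marks

This is a 0/1 knapsack; check combinations near the capacity.
- B+E: time 7+3=10, value 57+45=102
- D+E: time 6+3=9, value 50+45=95
- C+E: time 7+3=10, value 47+45=92
Best: 102 marks.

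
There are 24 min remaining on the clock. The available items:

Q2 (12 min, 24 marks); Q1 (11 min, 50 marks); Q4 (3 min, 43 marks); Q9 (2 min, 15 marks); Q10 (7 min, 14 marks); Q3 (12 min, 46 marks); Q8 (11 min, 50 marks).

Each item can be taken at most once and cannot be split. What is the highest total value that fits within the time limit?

Check high-value combinations within 24 min:
- Q1+Q4+Q9+Q10: time 11+3+2+7=23, value 50+43+15+14=122
- Q4+Q9+Q10+Q8: time 3+2+7+11=23, value 43+15+14+50=122
- Q4+Q9+Q10+Q3: time 3+2+7+12=24, value 43+15+14+46=118
Best: 122 marks.

122 marks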